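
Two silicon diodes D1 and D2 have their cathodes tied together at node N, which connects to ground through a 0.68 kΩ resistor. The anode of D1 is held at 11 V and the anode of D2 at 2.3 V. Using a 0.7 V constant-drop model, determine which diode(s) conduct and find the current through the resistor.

Assume both conduct. Then node N would need to be at both 11−0.7 = 10.3 V and 2.3−0.7 = 1.6 V, which is impossible.
Assume only D1 conducts: V_N = 11 − 0.7 = 10.3 V, so I_R = 10.3/0.68 = 15.1 mA.
Check D2: its anode-to-cathode voltage is 2.3 − 10.3 = -8 V < 0.7 V, so it is off. The assumption is consistent.

Only D1 conducts; I_R ≈ 15 mA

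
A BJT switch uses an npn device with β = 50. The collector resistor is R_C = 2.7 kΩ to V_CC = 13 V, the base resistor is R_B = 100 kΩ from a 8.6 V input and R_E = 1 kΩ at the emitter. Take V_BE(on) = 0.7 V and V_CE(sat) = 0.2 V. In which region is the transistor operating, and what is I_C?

Assume active. Base-emitter loop: I_B = (V_BB − V_BE)/(R_B + (β+1)R_E) = (8.6 − 0.7)/(100 + 51×1) = 0.0523 mA.
I_C = β·I_B = 50×0.0523 = 2.62 mA.
V_CE = V_CC − I_C·R_C − I_E·R_E = 13 − 2.62×2.7 − 2.67×1 = 3.27 V > V_CE(sat), so the active-region assumption holds.

active; I_C ≈ 2.6 mA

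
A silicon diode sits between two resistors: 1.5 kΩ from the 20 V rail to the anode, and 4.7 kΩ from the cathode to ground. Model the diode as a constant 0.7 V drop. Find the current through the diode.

The two resistors are in series with the diode, so KVL gives 20 = I·1.5 + 0.7 + I·4.7.
I = (20 − 0.7) / (1.5 + 4.7) kΩ = 19.3 / 6.2 = 3.11 mA.

I ≈ 3.1 mA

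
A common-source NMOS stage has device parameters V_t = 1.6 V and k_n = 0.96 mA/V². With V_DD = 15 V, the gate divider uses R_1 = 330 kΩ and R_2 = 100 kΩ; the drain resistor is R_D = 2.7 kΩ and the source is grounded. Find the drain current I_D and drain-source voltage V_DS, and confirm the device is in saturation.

V_G = V_DD·R_2/(R_1+R_2) = 15×100/430 = 3.49 V. With the source grounded, V_GS = V_G = 3.49 V.
Assume saturation: I_D = (k_n/2)(V_GS − V_t)² = (0.96/2)×(3.49 − 1.6)² = 0.48×1.89² = 1.71 mA.
V_DS = V_DD − I_D·R_D = 15 − 1.71×2.7 = 10.4 V.
Saturation requires V_DS ≥ V_GS − V_t = 1.89 V; 10.4 ≥ 1.89 ✓.

I_D ≈ 1.7 mA, V_DS ≈ 10 V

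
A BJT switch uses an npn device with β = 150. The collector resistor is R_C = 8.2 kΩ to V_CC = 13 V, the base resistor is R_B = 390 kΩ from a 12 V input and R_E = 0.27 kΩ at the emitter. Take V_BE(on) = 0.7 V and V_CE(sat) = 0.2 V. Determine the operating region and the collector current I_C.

saturation; I_C ≈ 1.5 mA

Assume active: I_B = (12 − 0.7)/(390 + 151×0.27) = 0.0262 mA, I_C = β·I_B = 3.93 mA.
Then V_CE = 13 − 3.93×8.2 − 3.96×0.27 = -20.3 V < 0.2 V — the active assumption fails.
Re-solve with V_CE = 0.2 V. KCL at the emitter: V_E/R_E = (V_BB−0.7−V_E)/R_B + (V_CC−0.2−V_E)/R_C, giving V_E = 0.415 V.
I_C = (V_CC − 0.2 − V_E)/R_C = (12.8 − 0.415)/8.2 = 1.51 mA.
Check: I_B = (11.3 − 0.415)/390 = 0.0279 mA, and β·I_B = 4.19 mA > I_C, confirming saturation.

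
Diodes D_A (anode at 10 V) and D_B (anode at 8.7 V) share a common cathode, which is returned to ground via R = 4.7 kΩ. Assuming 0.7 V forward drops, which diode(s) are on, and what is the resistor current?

Assume both conduct. Then node N would need to be at both 10−0.7 = 9.3 V and 8.7−0.7 = 8 V, which is impossible.
Assume only D_A conducts: V_N = 10 − 0.7 = 9.3 V, so I_R = 9.3/4.7 = 1.98 mA.
Check D_B: its anode-to-cathode voltage is 8.7 − 9.3 = -0.6 V < 0.7 V, so it is off. The assumption is consistent.

Only D_A conducts; I_R ≈ 2 mA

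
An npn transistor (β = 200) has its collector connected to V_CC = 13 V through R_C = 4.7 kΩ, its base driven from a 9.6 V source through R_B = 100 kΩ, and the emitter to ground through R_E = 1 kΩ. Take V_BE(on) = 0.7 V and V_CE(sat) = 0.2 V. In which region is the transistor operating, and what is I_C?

Assume active: I_B = (9.6 − 0.7)/(100 + 201×1) = 0.0296 mA, I_C = β·I_B = 5.91 mA.
Then V_CE = 13 − 5.91×4.7 − 5.94×1 = -20.7 V < 0.2 V — the active assumption fails.
Re-solve with V_CE = 0.2 V. KCL at the emitter: V_E/R_E = (V_BB−0.7−V_E)/R_B + (V_CC−0.2−V_E)/R_C, giving V_E = 2.3 V.
I_C = (V_CC − 0.2 − V_E)/R_C = (12.8 − 2.3)/4.7 = 2.23 mA.
Check: I_B = (8.9 − 2.3)/100 = 0.066 mA, and β·I_B = 13.2 mA > I_C, confirming saturation.

saturation; I_C ≈ 2.2 mA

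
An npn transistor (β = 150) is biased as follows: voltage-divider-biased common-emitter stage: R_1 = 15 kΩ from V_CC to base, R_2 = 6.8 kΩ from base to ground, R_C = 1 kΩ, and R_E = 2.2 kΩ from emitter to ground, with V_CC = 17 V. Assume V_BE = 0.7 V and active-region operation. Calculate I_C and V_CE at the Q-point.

Thevenize the base divider: V_Th = V_CC·R_2/(R_1+R_2) = 17×6.8/21.8 = 5.3 V, R_Th = R_1‖R_2 = 4.68 kΩ.
Base-emitter loop: V_Th = I_B·R_Th + V_BE + (β+1)I_B·R_E, so I_B = (5.3 − 0.7) / (4.68 + 151×2.2) = 0.0137 mA.
I_C = β·I_B = 150×0.0137 = 2.05 mA, and I_E = (β+1)I_B = 2.06 mA.
V_CE = V_CC − I_C·R_C − I_E·R_E = 17 − 2.05×1 − 2.06×2.2 = 10.4 V.
V_CE = 10.4 V > 0.2 V confirms active-region operation.

I_C ≈ 2 mA, V_CE ≈ 10 V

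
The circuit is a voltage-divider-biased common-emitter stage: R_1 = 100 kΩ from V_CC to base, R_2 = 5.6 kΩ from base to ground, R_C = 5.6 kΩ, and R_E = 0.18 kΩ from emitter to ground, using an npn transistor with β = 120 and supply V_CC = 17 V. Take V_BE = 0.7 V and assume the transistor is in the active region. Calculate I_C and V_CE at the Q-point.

I_C ≈ 0.89 mA, V_CE ≈ 12 V

Thevenize the base divider: V_Th = V_CC·R_2/(R_1+R_2) = 17×5.6/106 = 0.902 V, R_Th = R_1‖R_2 = 5.3 kΩ.
Base-emitter loop: V_Th = I_B·R_Th + V_BE + (β+1)I_B·R_E, so I_B = (0.902 − 0.7) / (5.3 + 121×0.18) = 0.00744 mA.
I_C = β·I_B = 120×0.00744 = 0.893 mA, and I_E = (β+1)I_B = 0.9 mA.
V_CE = V_CC − I_C·R_C − I_E·R_E = 17 − 0.893×5.6 − 0.9×0.18 = 11.8 V.
V_CE = 11.8 V > 0.2 V confirms active-region operation.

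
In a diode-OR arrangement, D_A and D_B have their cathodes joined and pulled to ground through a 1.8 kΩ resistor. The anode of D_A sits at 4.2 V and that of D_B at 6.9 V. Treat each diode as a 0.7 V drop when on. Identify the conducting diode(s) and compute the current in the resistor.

Assume both conduct. Then node N would need to be at both 4.2−0.7 = 3.5 V and 6.9−0.7 = 6.2 V, which is impossible.
Assume only D_B conducts: V_N = 6.9 − 0.7 = 6.2 V, so I_R = 6.2/1.8 = 3.44 mA.
Check D_A: its anode-to-cathode voltage is 4.2 − 6.2 = -2 V < 0.7 V, so it is off. The assumption is consistent.

Only D_B conducts; I_R ≈ 3.4 mA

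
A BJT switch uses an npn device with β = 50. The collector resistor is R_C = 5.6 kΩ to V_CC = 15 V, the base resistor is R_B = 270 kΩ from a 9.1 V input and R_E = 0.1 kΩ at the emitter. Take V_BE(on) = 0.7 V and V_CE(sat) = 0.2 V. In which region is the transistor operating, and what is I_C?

active; I_C ≈ 1.5 mA

Assume active. Base-emitter loop: I_B = (V_BB − V_BE)/(R_B + (β+1)R_E) = (9.1 − 0.7)/(270 + 51×0.1) = 0.0305 mA.
I_C = β·I_B = 50×0.0305 = 1.53 mA.
V_CE = V_CC − I_C·R_C − I_E·R_E = 15 − 1.53×5.6 − 1.56×0.1 = 6.29 V > V_CE(sat), so the active-region assumption holds.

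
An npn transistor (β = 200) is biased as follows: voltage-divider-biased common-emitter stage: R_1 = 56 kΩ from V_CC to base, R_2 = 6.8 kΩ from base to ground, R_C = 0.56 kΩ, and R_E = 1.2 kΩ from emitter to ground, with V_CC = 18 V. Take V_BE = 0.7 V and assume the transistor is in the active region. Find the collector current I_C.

Thevenize the base divider: V_Th = V_CC·R_2/(R_1+R_2) = 18×6.8/62.8 = 1.95 V, R_Th = R_1‖R_2 = 6.06 kΩ.
Base-emitter loop: V_Th = I_B·R_Th + V_BE + (β+1)I_B·R_E, so I_B = (1.95 − 0.7) / (6.06 + 201×1.2) = 0.00505 mA.
I_C = β·I_B = 200×0.00505 = 1.01 mA, and I_E = (β+1)I_B = 1.02 mA.
V_CE = V_CC − I_C·R_C − I_E·R_E = 18 − 1.01×0.56 − 1.02×1.2 = 16.2 V.
V_CE = 16.2 V > 0.2 V confirms active-region operation.

I_C ≈ 1 mA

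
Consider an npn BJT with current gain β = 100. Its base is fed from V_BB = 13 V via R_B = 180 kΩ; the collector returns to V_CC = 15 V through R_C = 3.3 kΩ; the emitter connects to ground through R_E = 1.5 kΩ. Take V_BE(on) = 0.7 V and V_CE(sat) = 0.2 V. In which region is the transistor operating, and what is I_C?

saturation; I_C ≈ 3.1 mA

Assume active: I_B = (13 − 0.7)/(180 + 101×1.5) = 0.0371 mA, I_C = β·I_B = 3.71 mA.
Then V_CE = 15 − 3.71×3.3 − 3.75×1.5 = -2.87 V < 0.2 V — the active assumption fails.
Re-solve with V_CE = 0.2 V. KCL at the emitter: V_E/R_E = (V_BB−0.7−V_E)/R_B + (V_CC−0.2−V_E)/R_C, giving V_E = 4.67 V.
I_C = (V_CC − 0.2 − V_E)/R_C = (14.8 − 4.67)/3.3 = 3.07 mA.
Check: I_B = (12.3 − 4.67)/180 = 0.0424 mA, and β·I_B = 4.24 mA > I_C, confirming saturation.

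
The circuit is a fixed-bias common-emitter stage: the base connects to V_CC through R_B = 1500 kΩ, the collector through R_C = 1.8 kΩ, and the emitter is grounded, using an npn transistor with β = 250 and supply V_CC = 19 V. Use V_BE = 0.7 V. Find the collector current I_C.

Base loop: V_CC = I_B·R_B + V_BE, so I_B = (19 − 0.7)/1500 kΩ = 0.0122 mA.
In the active region I_C = β·I_B = 250 × 0.0122 = 3.05 mA.
Collector loop: V_CE = V_CC − I_C·R_C = 19 − 3.05×1.8 = 13.5 V.
Since V_CE = 13.5 V > V_CE(sat) ≈ 0.2 V, the transistor is in the active region as assumed.

I_C ≈ 3.1 mA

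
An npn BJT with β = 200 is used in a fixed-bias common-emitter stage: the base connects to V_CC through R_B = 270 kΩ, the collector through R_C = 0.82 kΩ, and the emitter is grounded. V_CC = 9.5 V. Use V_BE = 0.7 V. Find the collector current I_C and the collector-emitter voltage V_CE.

I_C ≈ 6.5 mA, V_CE ≈ 4.2 V

Base loop: V_CC = I_B·R_B + V_BE, so I_B = (9.5 − 0.7)/270 kΩ = 0.0326 mA.
In the active region I_C = β·I_B = 200 × 0.0326 = 6.52 mA.
Collector loop: V_CE = V_CC − I_C·R_C = 9.5 − 6.52×0.82 = 4.15 V.
Since V_CE = 4.15 V > V_CE(sat) ≈ 0.2 V, the transistor is in the active region as assumed.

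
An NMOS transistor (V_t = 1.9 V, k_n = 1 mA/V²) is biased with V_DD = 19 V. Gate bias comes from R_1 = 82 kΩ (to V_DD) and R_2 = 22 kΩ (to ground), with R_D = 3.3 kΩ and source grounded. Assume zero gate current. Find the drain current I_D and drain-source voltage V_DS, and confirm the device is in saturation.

V_G = V_DD·R_2/(R_1+R_2) = 19×22/104 = 4.02 V. With the source grounded, V_GS = V_G = 4.02 V.
Assume saturation: I_D = (k_n/2)(V_GS − V_t)² = (1/2)×(4.02 − 1.9)² = 0.5×2.12² = 2.25 mA.
V_DS = V_DD − I_D·R_D = 19 − 2.25×3.3 = 11.6 V.
Saturation requires V_DS ≥ V_GS − V_t = 2.12 V; 11.6 ≥ 2.12 ✓.

I_D ≈ 2.2 mA, V_DS ≈ 12 V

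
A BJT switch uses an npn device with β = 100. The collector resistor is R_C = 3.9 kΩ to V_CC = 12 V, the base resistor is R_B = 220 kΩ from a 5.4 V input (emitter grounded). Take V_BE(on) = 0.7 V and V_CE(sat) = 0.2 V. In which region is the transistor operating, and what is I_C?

Assume active. Base-emitter loop: I_B = (V_BB − V_BE)/R_B = (5.4 − 0.7)/220 = 0.0214 mA.
I_C = β·I_B = 100×0.0214 = 2.14 mA.
V_CE = V_CC − I_C·R_C = 12 − 2.14×3.9 = 3.67 V > V_CE(sat), so the active-region assumption holds.

active; I_C ≈ 2.1 mA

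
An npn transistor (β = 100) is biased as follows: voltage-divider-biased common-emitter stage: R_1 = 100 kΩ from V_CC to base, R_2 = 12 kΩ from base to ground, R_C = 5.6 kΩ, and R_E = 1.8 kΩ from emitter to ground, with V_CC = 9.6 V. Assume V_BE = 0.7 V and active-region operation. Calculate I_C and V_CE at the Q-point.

Thevenize the base divider: V_Th = V_CC·R_2/(R_1+R_2) = 9.6×12/112 = 1.03 V, R_Th = R_1‖R_2 = 10.7 kΩ.
Base-emitter loop: V_Th = I_B·R_Th + V_BE + (β+1)I_B·R_E, so I_B = (1.03 − 0.7) / (10.7 + 101×1.8) = 0.00171 mA.
I_C = β·I_B = 100×0.00171 = 0.171 mA, and I_E = (β+1)I_B = 0.172 mA.
V_CE = V_CC − I_C·R_C − I_E·R_E = 9.6 − 0.171×5.6 − 0.172×1.8 = 8.33 V.
V_CE = 8.33 V > 0.2 V confirms active-region operation.

I_C ≈ 0.17 mA, V_CE ≈ 8.3 V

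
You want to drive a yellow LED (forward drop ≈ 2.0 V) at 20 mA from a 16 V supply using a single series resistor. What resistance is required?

R ≈ 0.7 kΩ

The resistor drops V_S − V_D = 16 − 2.0 = 14 V at 20 mA.
R = 14 V / 20 mA = 0.7 kΩ.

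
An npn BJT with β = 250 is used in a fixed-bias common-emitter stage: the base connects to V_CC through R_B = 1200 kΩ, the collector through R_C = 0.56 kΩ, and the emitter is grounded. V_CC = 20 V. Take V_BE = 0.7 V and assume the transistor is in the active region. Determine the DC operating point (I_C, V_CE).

I_C ≈ 4 mA, V_CE ≈ 18 V

Base loop: V_CC = I_B·R_B + V_BE, so I_B = (20 − 0.7)/1200 kΩ = 0.0161 mA.
In the active region I_C = β·I_B = 250 × 0.0161 = 4.02 mA.
Collector loop: V_CE = V_CC − I_C·R_C = 20 − 4.02×0.56 = 17.7 V.
Since V_CE = 17.7 V > V_CE(sat) ≈ 0.2 V, the transistor is in the active region as assumed.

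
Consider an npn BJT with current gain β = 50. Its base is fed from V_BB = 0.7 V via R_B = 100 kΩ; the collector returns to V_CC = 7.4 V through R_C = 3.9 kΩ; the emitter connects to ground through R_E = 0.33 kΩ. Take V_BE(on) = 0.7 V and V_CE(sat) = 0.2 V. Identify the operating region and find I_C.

V_BB = 0.7 V ≤ V_BE(on) = 0.7 V, so the base-emitter junction is not forward biased.
The transistor is in cutoff: I_B = I_C = 0.

cutoff; I_C ≈ 0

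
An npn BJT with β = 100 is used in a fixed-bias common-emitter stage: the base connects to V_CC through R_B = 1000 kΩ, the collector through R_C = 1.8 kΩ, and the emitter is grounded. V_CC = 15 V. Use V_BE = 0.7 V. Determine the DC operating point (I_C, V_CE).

I_C ≈ 1.4 mA, V_CE ≈ 12 V

Base loop: V_CC = I_B·R_B + V_BE, so I_B = (15 − 0.7)/1000 kΩ = 0.0143 mA.
In the active region I_C = β·I_B = 100 × 0.0143 = 1.43 mA.
Collector loop: V_CE = V_CC − I_C·R_C = 15 − 1.43×1.8 = 12.4 V.
Since V_CE = 12.4 V > V_CE(sat) ≈ 0.2 V, the transistor is in the active region as assumed.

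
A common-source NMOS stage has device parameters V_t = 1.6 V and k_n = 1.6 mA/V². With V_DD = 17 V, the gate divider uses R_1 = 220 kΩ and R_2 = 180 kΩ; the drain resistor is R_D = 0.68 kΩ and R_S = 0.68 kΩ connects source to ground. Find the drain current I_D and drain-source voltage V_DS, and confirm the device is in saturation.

I_D ≈ 5.2 mA, V_DS ≈ 10 V

V_G = V_DD·R_2/(R_1+R_2) = 17×180/400 = 7.65 V.
Assume saturation: I_D = (k_n/2)(V_GS − V_t)² with V_GS = V_G − I_D·R_S = 7.65 − 0.68·I_D.
Substituting gives 0.37·I_D² − 7.58·I_D + 29.3 = 0, with roots I_D = 5.16 or 15.3 mA.
The root I_D = 15.3 mA gives V_GS = -2.78 V ≤ V_t, so take I_D = 5.16 mA.
Then V_GS = 4.14 V and V_DS = V_DD − I_D(R_D+R_S) = 17 − 5.16×1.36 = 9.98 V.
Saturation requires V_DS ≥ V_GS − V_t = 2.54 V; 9.98 ≥ 2.54 ✓.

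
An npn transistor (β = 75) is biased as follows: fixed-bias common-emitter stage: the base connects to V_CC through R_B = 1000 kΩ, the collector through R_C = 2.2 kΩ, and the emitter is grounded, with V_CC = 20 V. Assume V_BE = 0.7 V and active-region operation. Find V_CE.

Base loop: V_CC = I_B·R_B + V_BE, so I_B = (20 − 0.7)/1000 kΩ = 0.0193 mA.
In the active region I_C = β·I_B = 75 × 0.0193 = 1.45 mA.
Collector loop: V_CE = V_CC − I_C·R_C = 20 − 1.45×2.2 = 16.8 V.
Since V_CE = 16.8 V > V_CE(sat) ≈ 0.2 V, the transistor is in the active region as assumed.

V_CE ≈ 17 V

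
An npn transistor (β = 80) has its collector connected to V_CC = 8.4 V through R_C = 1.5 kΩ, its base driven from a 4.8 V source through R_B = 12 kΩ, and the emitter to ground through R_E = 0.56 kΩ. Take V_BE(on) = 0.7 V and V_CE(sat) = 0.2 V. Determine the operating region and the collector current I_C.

saturation; I_C ≈ 3.9 mA

Assume active: I_B = (4.8 − 0.7)/(12 + 81×0.56) = 0.0715 mA, I_C = β·I_B = 5.72 mA.
Then V_CE = 8.4 − 5.72×1.5 − 5.79×0.56 = -3.42 V < 0.2 V — the active assumption fails.
Re-solve with V_CE = 0.2 V. KCL at the emitter: V_E/R_E = (V_BB−0.7−V_E)/R_B + (V_CC−0.2−V_E)/R_C, giving V_E = 2.29 V.
I_C = (V_CC − 0.2 − V_E)/R_C = (8.2 − 2.29)/1.5 = 3.94 mA.
Check: I_B = (4.1 − 2.29)/12 = 0.151 mA, and β·I_B = 12.1 mA > I_C, confirming saturation.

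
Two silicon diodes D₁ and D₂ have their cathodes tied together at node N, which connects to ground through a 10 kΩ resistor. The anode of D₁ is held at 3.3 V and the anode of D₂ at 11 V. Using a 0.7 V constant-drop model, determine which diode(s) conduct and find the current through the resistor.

Assume both conduct. Then node N would need to be at both 3.3−0.7 = 2.6 V and 11−0.7 = 10.3 V, which is impossible.
Assume only D₂ conducts: V_N = 11 − 0.7 = 10.3 V, so I_R = 10.3/10 = 1.03 mA.
Check D₁: its anode-to-cathode voltage is 3.3 − 10.3 = -7 V < 0.7 V, so it is off. The assumption is consistent.

Only D₂ conducts; I_R ≈ 1 mA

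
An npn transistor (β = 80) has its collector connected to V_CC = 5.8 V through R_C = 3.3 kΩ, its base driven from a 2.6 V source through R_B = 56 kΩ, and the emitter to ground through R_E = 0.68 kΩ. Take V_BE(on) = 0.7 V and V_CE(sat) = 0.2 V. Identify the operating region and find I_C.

Assume active. Base-emitter loop: I_B = (V_BB − V_BE)/(R_B + (β+1)R_E) = (2.6 − 0.7)/(56 + 81×0.68) = 0.0171 mA.
I_C = β·I_B = 80×0.0171 = 1.37 mA.
V_CE = V_CC − I_C·R_C − I_E·R_E = 5.8 − 1.37×3.3 − 1.39×0.68 = 0.342 V > V_CE(sat), so the active-region assumption holds.

active; I_C ≈ 1.4 mA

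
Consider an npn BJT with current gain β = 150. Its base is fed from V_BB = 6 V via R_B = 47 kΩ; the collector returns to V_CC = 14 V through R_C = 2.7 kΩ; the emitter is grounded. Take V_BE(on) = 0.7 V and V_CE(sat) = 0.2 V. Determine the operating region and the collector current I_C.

Assume active: I_B = (6 − 0.7)/47 = 0.113 mA, giving I_C = β·I_B = 16.9 mA.
But then V_CE = 14 − 16.9×2.7 = -31.7 V < V_CE(sat) = 0.2 V — impossible in the active region.
So the transistor is saturated. With V_CE = 0.2 V, I_C = (V_CC − 0.2)/R_C = 13.8/2.7 = 5.11 mA.
Check: β·I_B = 16.9 mA > I_C = 5.11 mA, confirming saturation.

saturation; I_C ≈ 5.1 mA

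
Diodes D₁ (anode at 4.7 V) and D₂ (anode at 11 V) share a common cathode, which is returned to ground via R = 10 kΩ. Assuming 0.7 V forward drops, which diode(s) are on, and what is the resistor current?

Assume both conduct. Then node N would need to be at both 4.7−0.7 = 4 V and 11−0.7 = 10.3 V, which is impossible.
Assume only D₂ conducts: V_N = 11 − 0.7 = 10.3 V, so I_R = 10.3/10 = 1.03 mA.
Check D₁: its anode-to-cathode voltage is 4.7 − 10.3 = -5.6 V < 0.7 V, so it is off. The assumption is consistent.

Only D₂ conducts; I_R ≈ 1 mA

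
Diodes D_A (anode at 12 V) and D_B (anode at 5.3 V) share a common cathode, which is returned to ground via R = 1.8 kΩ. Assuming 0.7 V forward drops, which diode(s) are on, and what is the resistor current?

Only D_A conducts; I_R ≈ 6.3 mA

Assume both conduct. Then node N would need to be at both 12−0.7 = 11.3 V and 5.3−0.7 = 4.6 V, which is impossible.
Assume only D_A conducts: V_N = 12 − 0.7 = 11.3 V, so I_R = 11.3/1.8 = 6.28 mA.
Check D_B: its anode-to-cathode voltage is 5.3 − 11.3 = -6 V < 0.7 V, so it is off. The assumption is consistent.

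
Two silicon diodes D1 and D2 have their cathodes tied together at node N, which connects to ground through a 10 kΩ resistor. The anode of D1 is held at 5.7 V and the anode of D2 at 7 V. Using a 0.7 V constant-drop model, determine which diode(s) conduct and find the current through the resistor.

Assume both conduct. Then node N would need to be at both 5.7−0.7 = 5 V and 7−0.7 = 6.3 V, which is impossible.
Assume only D2 conducts: V_N = 7 − 0.7 = 6.3 V, so I_R = 6.3/10 = 0.63 mA.
Check D1: its anode-to-cathode voltage is 5.7 − 6.3 = -0.6 V < 0.7 V, so it is off. The assumption is consistent.

Only D2 conducts; I_R ≈ 0.63 mA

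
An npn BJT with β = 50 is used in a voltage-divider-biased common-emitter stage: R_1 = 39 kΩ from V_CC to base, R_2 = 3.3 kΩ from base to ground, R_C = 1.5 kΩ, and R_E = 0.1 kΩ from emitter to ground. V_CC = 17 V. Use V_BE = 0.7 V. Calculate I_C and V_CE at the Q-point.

Thevenize the base divider: V_Th = V_CC·R_2/(R_1+R_2) = 17×3.3/42.3 = 1.33 V, R_Th = R_1‖R_2 = 3.04 kΩ.
Base-emitter loop: V_Th = I_B·R_Th + V_BE + (β+1)I_B·R_E, so I_B = (1.33 − 0.7) / (3.04 + 51×0.1) = 0.0769 mA.
I_C = β·I_B = 50×0.0769 = 3.85 mA, and I_E = (β+1)I_B = 3.92 mA.
V_CE = V_CC − I_C·R_C − I_E·R_E = 17 − 3.85×1.5 − 3.92×0.1 = 10.8 V.
V_CE = 10.8 V > 0.2 V confirms active-region operation.

I_C ≈ 3.8 mA, V_CE ≈ 11 V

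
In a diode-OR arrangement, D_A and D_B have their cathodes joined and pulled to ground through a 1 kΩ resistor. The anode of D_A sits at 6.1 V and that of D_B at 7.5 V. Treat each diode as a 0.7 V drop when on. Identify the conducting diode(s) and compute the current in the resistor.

Only D_B conducts; I_R ≈ 6.8 mA

Assume both conduct. Then node N would need to be at both 6.1−0.7 = 5.4 V and 7.5−0.7 = 6.8 V, which is impossible.
Assume only D_B conducts: V_N = 7.5 − 0.7 = 6.8 V, so I_R = 6.8/1 = 6.8 mA.
Check D_A: its anode-to-cathode voltage is 6.1 − 6.8 = -0.7 V < 0.7 V, so it is off. The assumption is consistent.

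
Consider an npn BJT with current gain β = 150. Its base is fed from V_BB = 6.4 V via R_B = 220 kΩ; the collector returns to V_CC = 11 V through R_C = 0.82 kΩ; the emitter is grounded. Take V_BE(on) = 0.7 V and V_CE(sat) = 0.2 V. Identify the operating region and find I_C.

Assume active. Base-emitter loop: I_B = (V_BB − V_BE)/R_B = (6.4 − 0.7)/220 = 0.0259 mA.
I_C = β·I_B = 150×0.0259 = 3.89 mA.
V_CE = V_CC − I_C·R_C = 11 − 3.89×0.82 = 7.81 V > V_CE(sat), so the active-region assumption holds.

active; I_C ≈ 3.9 mA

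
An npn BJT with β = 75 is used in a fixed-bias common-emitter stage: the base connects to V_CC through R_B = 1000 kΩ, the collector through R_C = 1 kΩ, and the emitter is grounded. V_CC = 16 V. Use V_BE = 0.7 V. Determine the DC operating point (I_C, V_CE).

I_C ≈ 1.1 mA, V_CE ≈ 15 V

Base loop: V_CC = I_B·R_B + V_BE, so I_B = (16 − 0.7)/1000 kΩ = 0.0153 mA.
In the active region I_C = β·I_B = 75 × 0.0153 = 1.15 mA.
Collector loop: V_CE = V_CC − I_C·R_C = 16 − 1.15×1 = 14.9 V.
Since V_CE = 14.9 V > V_CE(sat) ≈ 0.2 V, the transistor is in the active region as assumed.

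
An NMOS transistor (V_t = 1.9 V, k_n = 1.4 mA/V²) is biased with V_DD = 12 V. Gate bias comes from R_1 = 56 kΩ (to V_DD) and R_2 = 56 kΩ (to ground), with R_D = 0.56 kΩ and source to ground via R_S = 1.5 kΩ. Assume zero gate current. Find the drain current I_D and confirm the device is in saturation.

I_D ≈ 1.7 mA

V_G = V_DD·R_2/(R_1+R_2) = 12×56/112 = 6 V.
Assume saturation: I_D = (k_n/2)(V_GS − V_t)² with V_GS = V_G − I_D·R_S = 6 − 1.5·I_D.
Substituting gives 1.57·I_D² − 9.61·I_D + 11.8 = 0, with roots I_D = 1.7 or 4.41 mA.
The root I_D = 4.41 mA gives V_GS = -0.609 V ≤ V_t, so take I_D = 1.7 mA.
Then V_GS = 3.46 V and V_DS = V_DD − I_D(R_D+R_S) = 12 − 1.7×2.06 = 8.51 V.
Saturation requires V_DS ≥ V_GS − V_t = 1.56 V; 8.51 ≥ 1.56 ✓.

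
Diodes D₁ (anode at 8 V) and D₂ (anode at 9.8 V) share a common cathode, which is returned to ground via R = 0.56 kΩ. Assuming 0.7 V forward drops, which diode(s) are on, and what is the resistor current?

Only D₂ conducts; I_R ≈ 16 mA

Assume both conduct. Then node N would need to be at both 8−0.7 = 7.3 V and 9.8−0.7 = 9.1 V, which is impossible.
Assume only D₂ conducts: V_N = 9.8 − 0.7 = 9.1 V, so I_R = 9.1/0.56 = 16.2 mA.
Check D₁: its anode-to-cathode voltage is 8 − 9.1 = -1.1 V < 0.7 V, so it is off. The assumption is consistent.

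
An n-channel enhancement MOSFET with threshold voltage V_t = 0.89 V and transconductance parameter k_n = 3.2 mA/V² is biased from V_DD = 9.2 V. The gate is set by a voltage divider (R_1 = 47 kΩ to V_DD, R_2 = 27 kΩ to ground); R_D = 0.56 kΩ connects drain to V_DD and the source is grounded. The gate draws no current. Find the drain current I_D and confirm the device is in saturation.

I_D ≈ 9.7 mA

V_G = V_DD·R_2/(R_1+R_2) = 9.2×27/74 = 3.36 V. With the source grounded, V_GS = V_G = 3.36 V.
Assume saturation: I_D = (k_n/2)(V_GS − V_t)² = (3.2/2)×(3.36 − 0.89)² = 1.6×2.47² = 9.74 mA.
V_DS = V_DD − I_D·R_D = 9.2 − 9.74×0.56 = 3.75 V.
Saturation requires V_DS ≥ V_GS − V_t = 2.47 V; 3.75 ≥ 2.47 ✓.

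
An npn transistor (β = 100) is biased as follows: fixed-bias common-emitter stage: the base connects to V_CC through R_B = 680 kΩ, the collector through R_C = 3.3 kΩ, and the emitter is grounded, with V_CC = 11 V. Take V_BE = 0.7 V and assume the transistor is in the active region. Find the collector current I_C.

Base loop: V_CC = I_B·R_B + V_BE, so I_B = (11 − 0.7)/680 kΩ = 0.0151 mA.
In the active region I_C = β·I_B = 100 × 0.0151 = 1.51 mA.
Collector loop: V_CE = V_CC − I_C·R_C = 11 − 1.51×3.3 = 6 V.
Since V_CE = 6 V > V_CE(sat) ≈ 0.2 V, the transistor is in the active region as assumed.

I_C ≈ 1.5 mA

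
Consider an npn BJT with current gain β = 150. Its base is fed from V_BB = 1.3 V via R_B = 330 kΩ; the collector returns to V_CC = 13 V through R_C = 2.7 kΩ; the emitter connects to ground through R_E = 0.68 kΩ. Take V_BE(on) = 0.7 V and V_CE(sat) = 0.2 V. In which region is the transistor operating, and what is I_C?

Assume active. Base-emitter loop: I_B = (V_BB − V_BE)/(R_B + (β+1)R_E) = (1.3 − 0.7)/(330 + 151×0.68) = 0.00139 mA.
I_C = β·I_B = 150×0.00139 = 0.208 mA.
V_CE = V_CC − I_C·R_C − I_E·R_E = 13 − 0.208×2.7 − 0.209×0.68 = 12.3 V > V_CE(sat), so the active-region assumption holds.

active; I_C ≈ 0.21 mA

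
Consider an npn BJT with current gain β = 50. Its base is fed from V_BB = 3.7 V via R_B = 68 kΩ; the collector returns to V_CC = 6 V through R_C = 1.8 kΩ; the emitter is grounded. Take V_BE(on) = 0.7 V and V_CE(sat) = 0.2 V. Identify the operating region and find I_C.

Assume active. Base-emitter loop: I_B = (V_BB − V_BE)/R_B = (3.7 − 0.7)/68 = 0.0441 mA.
I_C = β·I_B = 50×0.0441 = 2.21 mA.
V_CE = V_CC − I_C·R_C = 6 − 2.21×1.8 = 2.03 V > V_CE(sat), so the active-region assumption holds.

active; I_C ≈ 2.2 mA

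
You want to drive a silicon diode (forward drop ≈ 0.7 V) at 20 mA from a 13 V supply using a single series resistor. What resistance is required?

R ≈ 0.61 kΩ

The resistor drops V_S − V_D = 13 − 0.7 = 12.3 V at 20 mA.
R = 12.3 V / 20 mA = 0.615 kΩ.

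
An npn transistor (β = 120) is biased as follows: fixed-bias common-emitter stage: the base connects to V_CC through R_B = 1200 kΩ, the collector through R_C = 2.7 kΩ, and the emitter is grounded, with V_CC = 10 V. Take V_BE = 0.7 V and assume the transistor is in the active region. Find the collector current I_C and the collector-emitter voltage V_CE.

Base loop: V_CC = I_B·R_B + V_BE, so I_B = (10 − 0.7)/1200 kΩ = 0.00775 mA.
In the active region I_C = β·I_B = 120 × 0.00775 = 0.93 mA.
Collector loop: V_CE = V_CC − I_C·R_C = 10 − 0.93×2.7 = 7.49 V.
Since V_CE = 7.49 V > V_CE(sat) ≈ 0.2 V, the transistor is in the active region as assumed.

I_C ≈ 0.93 mA, V_CE ≈ 7.5 V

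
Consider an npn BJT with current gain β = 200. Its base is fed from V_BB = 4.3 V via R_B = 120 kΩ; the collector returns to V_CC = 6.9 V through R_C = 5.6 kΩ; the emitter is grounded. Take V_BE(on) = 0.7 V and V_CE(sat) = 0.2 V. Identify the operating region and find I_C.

saturation; I_C ≈ 1.2 mA

Assume active: I_B = (4.3 − 0.7)/120 = 0.03 mA, giving I_C = β·I_B = 6 mA.
But then V_CE = 6.9 − 6×5.6 = -26.7 V < V_CE(sat) = 0.2 V — impossible in the active region.
So the transistor is saturated. With V_CE = 0.2 V, I_C = (V_CC − 0.2)/R_C = 6.7/5.6 = 1.2 mA.
Check: β·I_B = 6 mA > I_C = 1.2 mA, confirming saturation.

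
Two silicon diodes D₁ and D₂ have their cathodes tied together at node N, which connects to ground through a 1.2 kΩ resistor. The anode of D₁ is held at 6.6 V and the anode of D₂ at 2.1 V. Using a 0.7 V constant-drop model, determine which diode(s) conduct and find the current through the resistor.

Assume both conduct. Then node N would need to be at both 6.6−0.7 = 5.9 V and 2.1−0.7 = 1.4 V, which is impossible.
Assume only D₁ conducts: V_N = 6.6 − 0.7 = 5.9 V, so I_R = 5.9/1.2 = 4.92 mA.
Check D₂: its anode-to-cathode voltage is 2.1 − 5.9 = -3.8 V < 0.7 V, so it is off. The assumption is consistent.

Only D₁ conducts; I_R ≈ 4.9 mA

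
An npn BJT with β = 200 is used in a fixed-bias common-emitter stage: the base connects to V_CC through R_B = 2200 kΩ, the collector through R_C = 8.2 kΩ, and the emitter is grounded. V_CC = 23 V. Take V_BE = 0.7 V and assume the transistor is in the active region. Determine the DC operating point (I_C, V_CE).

I_C ≈ 2 mA, V_CE ≈ 6.4 V

Base loop: V_CC = I_B·R_B + V_BE, so I_B = (23 − 0.7)/2200 kΩ = 0.0101 mA.
In the active region I_C = β·I_B = 200 × 0.0101 = 2.03 mA.
Collector loop: V_CE = V_CC − I_C·R_C = 23 − 2.03×8.2 = 6.38 V.
Since V_CE = 6.38 V > V_CE(sat) ≈ 0.2 V, the transistor is in the active region as assumed.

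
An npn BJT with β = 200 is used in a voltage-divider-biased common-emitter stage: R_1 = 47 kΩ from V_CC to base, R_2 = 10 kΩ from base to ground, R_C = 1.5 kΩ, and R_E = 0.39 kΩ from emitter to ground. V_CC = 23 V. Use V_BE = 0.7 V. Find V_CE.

V_CE ≈ 8.4 V

Thevenize the base divider: V_Th = V_CC·R_2/(R_1+R_2) = 23×10/57 = 4.04 V, R_Th = R_1‖R_2 = 8.25 kΩ.
Base-emitter loop: V_Th = I_B·R_Th + V_BE + (β+1)I_B·R_E, so I_B = (4.04 − 0.7) / (8.25 + 201×0.39) = 0.0385 mA.
I_C = β·I_B = 200×0.0385 = 7.7 mA, and I_E = (β+1)I_B = 7.74 mA.
V_CE = V_CC − I_C·R_C − I_E·R_E = 23 − 7.7×1.5 − 7.74×0.39 = 8.43 V.
V_CE = 8.43 V > 0.2 V confirms active-region operation.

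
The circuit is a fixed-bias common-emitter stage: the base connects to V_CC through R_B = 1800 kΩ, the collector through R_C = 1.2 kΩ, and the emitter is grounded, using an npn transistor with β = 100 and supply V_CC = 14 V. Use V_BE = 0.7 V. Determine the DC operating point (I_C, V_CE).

I_C ≈ 0.74 mA, V_CE ≈ 13 V

Base loop: V_CC = I_B·R_B + V_BE, so I_B = (14 − 0.7)/1800 kΩ = 0.00739 mA.
In the active region I_C = β·I_B = 100 × 0.00739 = 0.739 mA.
Collector loop: V_CE = V_CC − I_C·R_C = 14 − 0.739×1.2 = 13.1 V.
Since V_CE = 13.1 V > V_CE(sat) ≈ 0.2 V, the transistor is in the active region as assumed.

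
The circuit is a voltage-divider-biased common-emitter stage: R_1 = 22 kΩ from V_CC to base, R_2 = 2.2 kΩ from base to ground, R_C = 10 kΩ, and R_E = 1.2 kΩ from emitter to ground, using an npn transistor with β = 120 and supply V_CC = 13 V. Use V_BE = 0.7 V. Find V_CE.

Thevenize the base divider: V_Th = V_CC·R_2/(R_1+R_2) = 13×2.2/24.2 = 1.18 V, R_Th = R_1‖R_2 = 2 kΩ.
Base-emitter loop: V_Th = I_B·R_Th + V_BE + (β+1)I_B·R_E, so I_B = (1.18 − 0.7) / (2 + 121×1.2) = 0.00327 mA.
I_C = β·I_B = 120×0.00327 = 0.393 mA, and I_E = (β+1)I_B = 0.396 mA.
V_CE = V_CC − I_C·R_C − I_E·R_E = 13 − 0.393×10 − 0.396×1.2 = 8.6 V.
V_CE = 8.6 V > 0.2 V confirms active-region operation.

V_CE ≈ 8.6 V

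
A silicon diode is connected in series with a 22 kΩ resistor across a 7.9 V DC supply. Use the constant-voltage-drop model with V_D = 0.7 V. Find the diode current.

KVL around the loop: 7.9 = V_D + I·R = 0.7 + I × 22 kΩ.
So I = (7.9 − 0.7) / 22 kΩ = 7.2 / 22 = 0.327 mA.

I ≈ 0.33 mA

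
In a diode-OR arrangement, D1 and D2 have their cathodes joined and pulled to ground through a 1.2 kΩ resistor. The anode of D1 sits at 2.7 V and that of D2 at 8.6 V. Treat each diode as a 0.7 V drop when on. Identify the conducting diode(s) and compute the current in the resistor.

Only D2 conducts; I_R ≈ 6.6 mA

Assume both conduct. Then node N would need to be at both 2.7−0.7 = 2 V and 8.6−0.7 = 7.9 V, which is impossible.
Assume only D2 conducts: V_N = 8.6 − 0.7 = 7.9 V, so I_R = 7.9/1.2 = 6.58 mA.
Check D1: its anode-to-cathode voltage is 2.7 − 7.9 = -5.2 V < 0.7 V, so it is off. The assumption is consistent.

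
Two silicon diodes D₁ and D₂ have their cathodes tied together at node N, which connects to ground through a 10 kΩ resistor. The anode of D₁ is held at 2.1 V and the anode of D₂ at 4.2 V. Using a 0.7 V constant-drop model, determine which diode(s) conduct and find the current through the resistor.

Assume both conduct. Then node N would need to be at both 2.1−0.7 = 1.4 V and 4.2−0.7 = 3.5 V, which is impossible.
Assume only D₂ conducts: V_N = 4.2 − 0.7 = 3.5 V, so I_R = 3.5/10 = 0.35 mA.
Check D₁: its anode-to-cathode voltage is 2.1 − 3.5 = -1.4 V < 0.7 V, so it is off. The assumption is consistent.

Only D₂ conducts; I_R ≈ 0.35 mA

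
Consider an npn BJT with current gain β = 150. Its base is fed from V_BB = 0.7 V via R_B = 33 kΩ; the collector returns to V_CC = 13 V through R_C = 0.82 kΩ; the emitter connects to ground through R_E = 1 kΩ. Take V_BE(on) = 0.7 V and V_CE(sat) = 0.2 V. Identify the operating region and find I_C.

V_BB = 0.7 V ≤ V_BE(on) = 0.7 V, so the base-emitter junction is not forward biased.
The transistor is in cutoff: I_B = I_C = 0.

cutoff; I_C ≈ 0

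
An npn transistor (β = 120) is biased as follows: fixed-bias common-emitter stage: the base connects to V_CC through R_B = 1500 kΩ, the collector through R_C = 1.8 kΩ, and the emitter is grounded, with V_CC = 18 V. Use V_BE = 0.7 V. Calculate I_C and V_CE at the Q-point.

Base loop: V_CC = I_B·R_B + V_BE, so I_B = (18 − 0.7)/1500 kΩ = 0.0115 mA.
In the active region I_C = β·I_B = 120 × 0.0115 = 1.38 mA.
Collector loop: V_CE = V_CC − I_C·R_C = 18 − 1.38×1.8 = 15.5 V.
Since V_CE = 15.5 V > V_CE(sat) ≈ 0.2 V, the transistor is in the active region as assumed.

I_C ≈ 1.4 mA, V_CE ≈ 16 V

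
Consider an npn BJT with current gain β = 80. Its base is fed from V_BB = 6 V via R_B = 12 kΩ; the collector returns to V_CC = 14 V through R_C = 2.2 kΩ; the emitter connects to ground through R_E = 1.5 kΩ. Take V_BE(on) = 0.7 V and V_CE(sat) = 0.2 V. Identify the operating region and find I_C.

active; I_C ≈ 3.2 mA

Assume active. Base-emitter loop: I_B = (V_BB − V_BE)/(R_B + (β+1)R_E) = (6 − 0.7)/(12 + 81×1.5) = 0.0397 mA.
I_C = β·I_B = 80×0.0397 = 3.18 mA.
V_CE = V_CC − I_C·R_C − I_E·R_E = 14 − 3.18×2.2 − 3.22×1.5 = 2.19 V > V_CE(sat), so the active-region assumption holds.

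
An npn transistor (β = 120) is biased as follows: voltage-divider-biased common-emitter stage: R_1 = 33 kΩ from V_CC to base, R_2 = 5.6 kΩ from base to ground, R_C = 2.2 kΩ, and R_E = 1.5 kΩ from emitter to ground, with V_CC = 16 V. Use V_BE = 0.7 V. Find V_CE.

V_CE ≈ 12 V

Thevenize the base divider: V_Th = V_CC·R_2/(R_1+R_2) = 16×5.6/38.6 = 2.32 V, R_Th = R_1‖R_2 = 4.79 kΩ.
Base-emitter loop: V_Th = I_B·R_Th + V_BE + (β+1)I_B·R_E, so I_B = (2.32 − 0.7) / (4.79 + 121×1.5) = 0.0087 mA.
I_C = β·I_B = 120×0.0087 = 1.04 mA, and I_E = (β+1)I_B = 1.05 mA.
V_CE = V_CC − I_C·R_C − I_E·R_E = 16 − 1.04×2.2 − 1.05×1.5 = 12.1 V.
V_CE = 12.1 V > 0.2 V confirms active-region operation.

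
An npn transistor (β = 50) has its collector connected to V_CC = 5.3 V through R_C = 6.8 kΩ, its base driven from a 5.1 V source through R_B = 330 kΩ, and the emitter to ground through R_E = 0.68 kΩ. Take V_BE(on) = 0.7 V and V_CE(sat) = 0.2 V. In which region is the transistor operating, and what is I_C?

active; I_C ≈ 0.6 mA

Assume active. Base-emitter loop: I_B = (V_BB − V_BE)/(R_B + (β+1)R_E) = (5.1 − 0.7)/(330 + 51×0.68) = 0.0121 mA.
I_C = β·I_B = 50×0.0121 = 0.603 mA.
V_CE = V_CC − I_C·R_C − I_E·R_E = 5.3 − 0.603×6.8 − 0.615×0.68 = 0.779 V > V_CE(sat), so the active-region assumption holds.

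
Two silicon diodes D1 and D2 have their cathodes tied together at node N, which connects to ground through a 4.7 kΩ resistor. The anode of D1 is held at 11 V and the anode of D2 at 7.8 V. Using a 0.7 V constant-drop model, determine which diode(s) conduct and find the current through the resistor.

Assume both conduct. Then node N would need to be at both 11−0.7 = 10.3 V and 7.8−0.7 = 7.1 V, which is impossible.
Assume only D1 conducts: V_N = 11 − 0.7 = 10.3 V, so I_R = 10.3/4.7 = 2.19 mA.
Check D2: its anode-to-cathode voltage is 7.8 − 10.3 = -2.5 V < 0.7 V, so it is off. The assumption is consistent.

Only D1 conducts; I_R ≈ 2.2 mA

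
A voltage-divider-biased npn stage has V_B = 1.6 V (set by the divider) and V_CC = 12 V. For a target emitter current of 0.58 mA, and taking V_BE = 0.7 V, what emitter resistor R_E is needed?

V_E = V_B − V_BE = 1.6 − 0.7 = 0.9 V.
R_E = V_E / I_E = 0.9 / 0.58 = 1.55 kΩ.

R_E ≈ 1.6 kΩ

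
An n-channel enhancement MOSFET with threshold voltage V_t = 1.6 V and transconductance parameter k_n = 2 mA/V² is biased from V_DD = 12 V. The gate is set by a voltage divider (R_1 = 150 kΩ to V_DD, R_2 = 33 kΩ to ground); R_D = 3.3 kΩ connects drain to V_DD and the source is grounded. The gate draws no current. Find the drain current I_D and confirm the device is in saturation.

V_G = V_DD·R_2/(R_1+R_2) = 12×33/183 = 2.16 V. With the source grounded, V_GS = V_G = 2.16 V.
Assume saturation: I_D = (k_n/2)(V_GS − V_t)² = (2/2)×(2.16 − 1.6)² = 1×0.564² = 0.318 mA.
V_DS = V_DD − I_D·R_D = 12 − 0.318×3.3 = 11 V.
Saturation requires V_DS ≥ V_GS − V_t = 0.564 V; 11 ≥ 0.564 ✓.

I_D ≈ 0.32 mA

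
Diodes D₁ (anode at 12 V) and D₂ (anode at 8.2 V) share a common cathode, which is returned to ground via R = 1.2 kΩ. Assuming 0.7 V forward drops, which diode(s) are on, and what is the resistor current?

Only D₁ conducts; I_R ≈ 9.4 mA

Assume both conduct. Then node N would need to be at both 12−0.7 = 11.3 V and 8.2−0.7 = 7.5 V, which is impossible.
Assume only D₁ conducts: V_N = 12 − 0.7 = 11.3 V, so I_R = 11.3/1.2 = 9.42 mA.
Check D₂: its anode-to-cathode voltage is 8.2 − 11.3 = -3.1 V < 0.7 V, so it is off. The assumption is consistent.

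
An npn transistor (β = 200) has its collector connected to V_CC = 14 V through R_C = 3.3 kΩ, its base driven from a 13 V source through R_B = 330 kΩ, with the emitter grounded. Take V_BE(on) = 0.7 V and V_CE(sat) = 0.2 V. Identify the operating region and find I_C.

saturation; I_C ≈ 4.2 mA

Assume active: I_B = (13 − 0.7)/330 = 0.0373 mA, giving I_C = β·I_B = 7.45 mA.
But then V_CE = 14 − 7.45×3.3 = -10.6 V < V_CE(sat) = 0.2 V — impossible in the active region.
So the transistor is saturated. With V_CE = 0.2 V, I_C = (V_CC − 0.2)/R_C = 13.8/3.3 = 4.18 mA.
Check: β·I_B = 7.45 mA > I_C = 4.18 mA, confirming saturation.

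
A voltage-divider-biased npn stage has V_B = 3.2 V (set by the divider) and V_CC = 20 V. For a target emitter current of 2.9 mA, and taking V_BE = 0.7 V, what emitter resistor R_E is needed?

V_E = V_B − V_BE = 3.2 − 0.7 = 2.5 V.
R_E = V_E / I_E = 2.5 / 2.9 = 0.862 kΩ.

R_E ≈ 0.86 kΩ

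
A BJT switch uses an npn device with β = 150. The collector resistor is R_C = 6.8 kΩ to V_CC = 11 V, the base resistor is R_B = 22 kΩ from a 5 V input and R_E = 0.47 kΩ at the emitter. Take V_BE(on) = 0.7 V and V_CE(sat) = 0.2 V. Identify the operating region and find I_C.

saturation; I_C ≈ 1.5 mA

Assume active: I_B = (5 − 0.7)/(22 + 151×0.47) = 0.0463 mA, I_C = β·I_B = 6.94 mA.
Then V_CE = 11 − 6.94×6.8 − 6.98×0.47 = -39.5 V < 0.2 V — the active assumption fails.
Re-solve with V_CE = 0.2 V. KCL at the emitter: V_E/R_E = (V_BB−0.7−V_E)/R_B + (V_CC−0.2−V_E)/R_C, giving V_E = 0.769 V.
I_C = (V_CC − 0.2 − V_E)/R_C = (10.8 − 0.769)/6.8 = 1.48 mA.
Check: I_B = (4.3 − 0.769)/22 = 0.161 mA, and β·I_B = 24.1 mA > I_C, confirming saturation.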